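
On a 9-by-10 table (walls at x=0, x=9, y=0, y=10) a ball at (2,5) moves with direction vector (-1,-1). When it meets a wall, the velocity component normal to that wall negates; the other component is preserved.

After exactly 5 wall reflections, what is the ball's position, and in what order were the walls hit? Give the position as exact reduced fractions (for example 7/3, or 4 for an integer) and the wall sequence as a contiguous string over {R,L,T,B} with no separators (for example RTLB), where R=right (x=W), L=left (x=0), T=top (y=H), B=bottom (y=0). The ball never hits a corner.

Final position: (0,5)
Wall sequence: LBRTL

1. t=2 → L at (0,3); v=(1,-1)
2. t=3 → B at (3,0); v=(1,1)
3. t=6 → R at (9,6); v=(-1,1)
4. t=4 → T at (5,10); v=(-1,-1)
5. t=5 → L at (0,5); v=(1,-1)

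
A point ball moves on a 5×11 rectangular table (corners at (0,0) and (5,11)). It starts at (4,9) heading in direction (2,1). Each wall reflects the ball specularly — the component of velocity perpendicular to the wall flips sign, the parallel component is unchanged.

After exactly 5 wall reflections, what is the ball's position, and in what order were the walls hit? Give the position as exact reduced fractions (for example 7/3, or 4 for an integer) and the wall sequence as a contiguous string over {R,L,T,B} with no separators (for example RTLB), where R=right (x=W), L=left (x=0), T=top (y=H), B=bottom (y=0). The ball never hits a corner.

Final position: (0,5)
Wall sequence: RTLRL

1. t=1/2 → R at (5,19/2); v=(-2,1)
2. t=3/2 → T at (2,11); v=(-2,-1)
3. t=1 → L at (0,10); v=(2,-1)
4. t=5/2 → R at (5,15/2); v=(-2,-1)
5. t=5/2 → L at (0,5); v=(2,-1)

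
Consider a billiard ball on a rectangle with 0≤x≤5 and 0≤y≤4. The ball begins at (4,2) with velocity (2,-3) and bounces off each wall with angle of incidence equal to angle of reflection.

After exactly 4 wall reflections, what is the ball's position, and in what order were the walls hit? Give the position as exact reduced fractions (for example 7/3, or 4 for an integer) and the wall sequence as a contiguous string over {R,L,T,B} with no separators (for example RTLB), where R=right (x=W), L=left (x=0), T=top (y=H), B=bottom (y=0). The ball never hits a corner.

Final position: (0,1)
Wall sequence: RBTL

1. t=1/2 → R at (5,1/2); v=(-2,-3)
2. t=1/6 → B at (14/3,0); v=(-2,3)
3. t=4/3 → T at (2,4); v=(-2,-3)
4. t=1 → L at (0,1); v=(2,-3)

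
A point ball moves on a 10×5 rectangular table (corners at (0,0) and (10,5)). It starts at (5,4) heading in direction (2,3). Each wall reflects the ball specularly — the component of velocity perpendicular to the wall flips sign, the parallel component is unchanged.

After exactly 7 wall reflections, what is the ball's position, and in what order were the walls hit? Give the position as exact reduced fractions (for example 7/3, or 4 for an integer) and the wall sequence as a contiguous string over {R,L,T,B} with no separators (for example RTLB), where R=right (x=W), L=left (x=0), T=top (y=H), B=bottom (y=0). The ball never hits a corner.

Final position: (0,7/2)
Wall sequence: TBRTBTL

1. t=1/3 → T at (17/3,5); v=(2,-3)
2. t=5/3 → B at (9,0); v=(2,3)
3. t=1/2 → R at (10,3/2); v=(-2,3)
4. t=7/6 → T at (23/3,5); v=(-2,-3)
5. t=5/3 → B at (13/3,0); v=(-2,3)
6. t=5/3 → T at (1,5); v=(-2,-3)
7. t=1/2 → L at (0,7/2); v=(2,-3)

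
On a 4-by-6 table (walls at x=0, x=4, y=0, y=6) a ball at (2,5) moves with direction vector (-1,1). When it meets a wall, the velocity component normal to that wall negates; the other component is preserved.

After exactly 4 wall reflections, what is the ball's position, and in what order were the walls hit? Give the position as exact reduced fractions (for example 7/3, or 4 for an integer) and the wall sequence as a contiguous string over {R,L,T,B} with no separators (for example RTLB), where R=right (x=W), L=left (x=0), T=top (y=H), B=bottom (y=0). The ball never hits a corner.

1. t=1 → T at (1,6); v=(-1,-1)
2. t=1 → L at (0,5); v=(1,-1)
3. t=4 → R at (4,1); v=(-1,-1)
4. t=1 → B at (3,0); v=(-1,1)

Final position: (3,0)
Wall sequence: TLRB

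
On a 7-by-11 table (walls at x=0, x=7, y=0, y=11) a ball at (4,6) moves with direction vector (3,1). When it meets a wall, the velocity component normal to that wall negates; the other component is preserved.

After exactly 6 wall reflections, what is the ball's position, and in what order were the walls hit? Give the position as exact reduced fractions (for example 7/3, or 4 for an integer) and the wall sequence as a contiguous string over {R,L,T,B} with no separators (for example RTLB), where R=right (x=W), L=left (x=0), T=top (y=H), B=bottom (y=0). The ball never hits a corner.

Final position: (7,17/3)
Wall sequence: RLTRLR

1. t=1 → R at (7,7); v=(-3,1)
2. t=7/3 → L at (0,28/3); v=(3,1)
3. t=5/3 → T at (5,11); v=(3,-1)
4. t=2/3 → R at (7,31/3); v=(-3,-1)
5. t=7/3 → L at (0,8); v=(3,-1)
6. t=7/3 → R at (7,17/3); v=(-3,-1)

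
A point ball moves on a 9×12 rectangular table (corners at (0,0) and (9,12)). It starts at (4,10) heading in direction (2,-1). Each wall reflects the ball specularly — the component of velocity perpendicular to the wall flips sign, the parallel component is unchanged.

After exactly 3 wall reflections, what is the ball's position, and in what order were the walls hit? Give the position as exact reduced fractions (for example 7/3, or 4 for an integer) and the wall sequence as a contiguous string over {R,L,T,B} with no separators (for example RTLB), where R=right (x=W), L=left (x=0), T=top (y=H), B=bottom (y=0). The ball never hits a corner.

1. t=5/2 → R at (9,15/2); v=(-2,-1)
2. t=9/2 → L at (0,3); v=(2,-1)
3. t=3 → B at (6,0); v=(2,1)

Final position: (6,0)
Wall sequence: RLB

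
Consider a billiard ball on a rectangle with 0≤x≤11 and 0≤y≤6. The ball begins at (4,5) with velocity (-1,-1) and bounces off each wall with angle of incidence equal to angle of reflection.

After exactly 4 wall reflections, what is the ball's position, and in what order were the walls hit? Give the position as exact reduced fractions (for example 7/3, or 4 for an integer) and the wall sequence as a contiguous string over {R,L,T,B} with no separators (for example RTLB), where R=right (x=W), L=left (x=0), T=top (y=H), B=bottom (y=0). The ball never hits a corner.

Final position: (11,2)
Wall sequence: LBTR

1. t=4 → L at (0,1); v=(1,-1)
2. t=1 → B at (1,0); v=(1,1)
3. t=6 → T at (7,6); v=(1,-1)
4. t=4 → R at (11,2); v=(-1,-1)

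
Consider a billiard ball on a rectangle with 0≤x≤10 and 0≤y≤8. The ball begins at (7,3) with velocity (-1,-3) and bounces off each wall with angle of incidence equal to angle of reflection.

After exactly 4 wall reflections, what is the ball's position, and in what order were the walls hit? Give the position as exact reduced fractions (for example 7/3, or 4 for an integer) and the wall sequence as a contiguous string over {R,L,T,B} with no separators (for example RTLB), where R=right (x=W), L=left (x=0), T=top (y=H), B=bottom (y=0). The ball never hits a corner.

Final position: (0,2)
Wall sequence: BTBL

1. t=1 → B at (6,0); v=(-1,3)
2. t=8/3 → T at (10/3,8); v=(-1,-3)
3. t=8/3 → B at (2/3,0); v=(-1,3)
4. t=2/3 → L at (0,2); v=(1,3)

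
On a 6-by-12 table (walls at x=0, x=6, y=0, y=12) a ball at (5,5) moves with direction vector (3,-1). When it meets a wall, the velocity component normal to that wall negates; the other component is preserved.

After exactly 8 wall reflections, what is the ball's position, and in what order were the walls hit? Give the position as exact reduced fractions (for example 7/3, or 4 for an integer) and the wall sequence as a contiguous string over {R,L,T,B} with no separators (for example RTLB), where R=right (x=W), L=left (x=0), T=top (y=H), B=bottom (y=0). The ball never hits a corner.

1. t=1/3 → R at (6,14/3); v=(-3,-1)
2. t=2 → L at (0,8/3); v=(3,-1)
3. t=2 → R at (6,2/3); v=(-3,-1)
4. t=2/3 → B at (4,0); v=(-3,1)
5. t=4/3 → L at (0,4/3); v=(3,1)
6. t=2 → R at (6,10/3); v=(-3,1)
7. t=2 → L at (0,16/3); v=(3,1)
8. t=2 → R at (6,22/3); v=(-3,1)

Final position: (6,22/3)
Wall sequence: RLRBLRLR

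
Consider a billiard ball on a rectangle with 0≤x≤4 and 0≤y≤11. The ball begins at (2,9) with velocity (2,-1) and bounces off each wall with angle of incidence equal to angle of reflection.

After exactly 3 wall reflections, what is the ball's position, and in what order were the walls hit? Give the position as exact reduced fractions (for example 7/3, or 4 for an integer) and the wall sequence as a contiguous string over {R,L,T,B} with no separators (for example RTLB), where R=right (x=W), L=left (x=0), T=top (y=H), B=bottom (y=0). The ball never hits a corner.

Final position: (4,4)
Wall sequence: RLR

1. t=1 → R at (4,8); v=(-2,-1)
2. t=2 → L at (0,6); v=(2,-1)
3. t=2 → R at (4,4); v=(-2,-1)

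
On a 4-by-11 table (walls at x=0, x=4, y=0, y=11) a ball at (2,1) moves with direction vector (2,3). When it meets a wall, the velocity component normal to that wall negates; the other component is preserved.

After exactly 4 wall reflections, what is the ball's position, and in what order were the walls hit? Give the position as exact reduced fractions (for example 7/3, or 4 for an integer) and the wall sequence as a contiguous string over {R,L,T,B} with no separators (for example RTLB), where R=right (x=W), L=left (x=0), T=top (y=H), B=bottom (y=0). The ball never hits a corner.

Final position: (4,6)
Wall sequence: RLTR

1. t=1 → R at (4,4); v=(-2,3)
2. t=2 → L at (0,10); v=(2,3)
3. t=1/3 → T at (2/3,11); v=(2,-3)
4. t=5/3 → R at (4,6); v=(-2,-3)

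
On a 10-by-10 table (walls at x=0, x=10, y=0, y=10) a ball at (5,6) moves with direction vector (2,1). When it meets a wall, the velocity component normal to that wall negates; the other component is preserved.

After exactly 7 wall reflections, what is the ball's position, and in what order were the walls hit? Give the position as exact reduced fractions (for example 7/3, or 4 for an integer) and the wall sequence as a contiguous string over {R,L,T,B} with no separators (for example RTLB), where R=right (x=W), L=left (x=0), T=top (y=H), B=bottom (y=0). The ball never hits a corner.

Final position: (10,17/2)
Wall sequence: RTLRBLR

1. t=5/2 → R at (10,17/2); v=(-2,1)
2. t=3/2 → T at (7,10); v=(-2,-1)
3. t=7/2 → L at (0,13/2); v=(2,-1)
4. t=5 → R at (10,3/2); v=(-2,-1)
5. t=3/2 → B at (7,0); v=(-2,1)
6. t=7/2 → L at (0,7/2); v=(2,1)
7. t=5 → R at (10,17/2); v=(-2,1)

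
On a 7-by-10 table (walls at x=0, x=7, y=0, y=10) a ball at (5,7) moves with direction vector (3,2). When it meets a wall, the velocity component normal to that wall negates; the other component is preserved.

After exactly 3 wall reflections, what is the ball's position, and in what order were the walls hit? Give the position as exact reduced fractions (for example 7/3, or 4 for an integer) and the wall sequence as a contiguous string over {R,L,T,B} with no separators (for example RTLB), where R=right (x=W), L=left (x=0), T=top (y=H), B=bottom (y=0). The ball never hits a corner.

1. t=2/3 → R at (7,25/3); v=(-3,2)
2. t=5/6 → T at (9/2,10); v=(-3,-2)
3. t=3/2 → L at (0,7); v=(3,-2)

Final position: (0,7)
Wall sequence: RTL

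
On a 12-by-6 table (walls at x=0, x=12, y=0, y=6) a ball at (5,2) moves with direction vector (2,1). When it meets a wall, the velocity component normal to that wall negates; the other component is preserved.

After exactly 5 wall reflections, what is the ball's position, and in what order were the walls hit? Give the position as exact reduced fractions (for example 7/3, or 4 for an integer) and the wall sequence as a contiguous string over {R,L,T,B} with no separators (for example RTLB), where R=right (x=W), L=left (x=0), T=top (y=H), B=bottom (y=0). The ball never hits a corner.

Final position: (12,11/2)
Wall sequence: RTLBR

1. t=7/2 → R at (12,11/2); v=(-2,1)
2. t=1/2 → T at (11,6); v=(-2,-1)
3. t=11/2 → L at (0,1/2); v=(2,-1)
4. t=1/2 → B at (1,0); v=(2,1)
5. t=11/2 → R at (12,11/2); v=(-2,1)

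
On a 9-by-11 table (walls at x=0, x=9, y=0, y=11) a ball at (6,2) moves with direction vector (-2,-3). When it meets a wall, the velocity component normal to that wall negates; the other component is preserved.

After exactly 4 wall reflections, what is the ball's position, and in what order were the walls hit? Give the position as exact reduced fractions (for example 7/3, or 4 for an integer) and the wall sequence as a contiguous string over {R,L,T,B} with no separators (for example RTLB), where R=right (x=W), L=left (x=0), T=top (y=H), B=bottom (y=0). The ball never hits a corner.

1. t=2/3 → B at (14/3,0); v=(-2,3)
2. t=7/3 → L at (0,7); v=(2,3)
3. t=4/3 → T at (8/3,11); v=(2,-3)
4. t=19/6 → R at (9,3/2); v=(-2,-3)

Final position: (9,3/2)
Wall sequence: BLTR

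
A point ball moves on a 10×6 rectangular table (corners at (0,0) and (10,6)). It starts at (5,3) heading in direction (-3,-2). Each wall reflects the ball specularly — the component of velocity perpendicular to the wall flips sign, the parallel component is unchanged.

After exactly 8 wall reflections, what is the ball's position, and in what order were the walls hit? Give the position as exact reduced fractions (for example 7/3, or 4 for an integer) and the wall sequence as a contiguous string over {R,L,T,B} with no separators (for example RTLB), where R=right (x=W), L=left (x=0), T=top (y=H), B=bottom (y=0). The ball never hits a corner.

1. t=3/2 → B at (1/2,0); v=(-3,2)
2. t=1/6 → L at (0,1/3); v=(3,2)
3. t=17/6 → T at (17/2,6); v=(3,-2)
4. t=1/2 → R at (10,5); v=(-3,-2)
5. t=5/2 → B at (5/2,0); v=(-3,2)
6. t=5/6 → L at (0,5/3); v=(3,2)
7. t=13/6 → T at (13/2,6); v=(3,-2)
8. t=7/6 → R at (10,11/3); v=(-3,-2)

Final position: (10,11/3)
Wall sequence: BLTRBLTR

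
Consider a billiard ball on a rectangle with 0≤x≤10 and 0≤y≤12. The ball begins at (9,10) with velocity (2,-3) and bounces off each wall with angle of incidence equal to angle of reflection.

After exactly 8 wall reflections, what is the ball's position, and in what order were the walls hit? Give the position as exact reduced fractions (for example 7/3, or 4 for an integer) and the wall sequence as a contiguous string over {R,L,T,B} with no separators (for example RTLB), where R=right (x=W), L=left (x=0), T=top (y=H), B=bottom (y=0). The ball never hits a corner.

Final position: (0,23/2)
Wall sequence: RBLTRBTL

1. t=1/2 → R at (10,17/2); v=(-2,-3)
2. t=17/6 → B at (13/3,0); v=(-2,3)
3. t=13/6 → L at (0,13/2); v=(2,3)
4. t=11/6 → T at (11/3,12); v=(2,-3)
5. t=19/6 → R at (10,5/2); v=(-2,-3)
6. t=5/6 → B at (25/3,0); v=(-2,3)
7. t=4 → T at (1/3,12); v=(-2,-3)
8. t=1/6 → L at (0,23/2); v=(2,-3)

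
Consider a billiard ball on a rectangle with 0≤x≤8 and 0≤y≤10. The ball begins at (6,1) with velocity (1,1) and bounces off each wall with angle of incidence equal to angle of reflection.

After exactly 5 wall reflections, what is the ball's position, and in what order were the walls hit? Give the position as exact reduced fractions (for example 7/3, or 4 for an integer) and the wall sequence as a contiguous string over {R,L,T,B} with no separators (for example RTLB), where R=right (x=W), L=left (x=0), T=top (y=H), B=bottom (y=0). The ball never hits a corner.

1. t=2 → R at (8,3); v=(-1,1)
2. t=7 → T at (1,10); v=(-1,-1)
3. t=1 → L at (0,9); v=(1,-1)
4. t=8 → R at (8,1); v=(-1,-1)
5. t=1 → B at (7,0); v=(-1,1)

Final position: (7,0)
Wall sequence: RTLRB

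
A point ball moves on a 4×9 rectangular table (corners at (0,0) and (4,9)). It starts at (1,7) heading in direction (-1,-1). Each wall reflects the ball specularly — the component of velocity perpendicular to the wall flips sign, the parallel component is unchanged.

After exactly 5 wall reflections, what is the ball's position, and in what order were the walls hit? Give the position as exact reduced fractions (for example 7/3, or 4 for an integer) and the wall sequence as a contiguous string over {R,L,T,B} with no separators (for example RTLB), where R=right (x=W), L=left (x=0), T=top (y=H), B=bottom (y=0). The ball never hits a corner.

1. t=1 → L at (0,6); v=(1,-1)
2. t=4 → R at (4,2); v=(-1,-1)
3. t=2 → B at (2,0); v=(-1,1)
4. t=2 → L at (0,2); v=(1,1)
5. t=4 → R at (4,6); v=(-1,1)

Final position: (4,6)
Wall sequence: LRBLR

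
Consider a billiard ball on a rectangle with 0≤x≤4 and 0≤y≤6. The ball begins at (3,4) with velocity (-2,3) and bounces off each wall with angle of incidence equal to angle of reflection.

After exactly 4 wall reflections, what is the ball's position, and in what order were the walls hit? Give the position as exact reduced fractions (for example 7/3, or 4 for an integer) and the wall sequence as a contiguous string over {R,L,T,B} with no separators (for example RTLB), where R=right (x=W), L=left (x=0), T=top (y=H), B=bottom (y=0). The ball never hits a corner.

Final position: (4,5/2)
Wall sequence: TLBR

1. t=2/3 → T at (5/3,6); v=(-2,-3)
2. t=5/6 → L at (0,7/2); v=(2,-3)
3. t=7/6 → B at (7/3,0); v=(2,3)
4. t=5/6 → R at (4,5/2); v=(-2,3)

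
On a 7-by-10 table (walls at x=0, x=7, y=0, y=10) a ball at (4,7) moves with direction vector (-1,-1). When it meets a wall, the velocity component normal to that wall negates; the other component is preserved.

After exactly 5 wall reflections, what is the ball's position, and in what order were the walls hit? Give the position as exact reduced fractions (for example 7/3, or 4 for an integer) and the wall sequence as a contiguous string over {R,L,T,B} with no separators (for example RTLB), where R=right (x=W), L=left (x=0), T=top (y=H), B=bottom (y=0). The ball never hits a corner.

Final position: (0,9)
Wall sequence: LBRTL

1. t=4 → L at (0,3); v=(1,-1)
2. t=3 → B at (3,0); v=(1,1)
3. t=4 → R at (7,4); v=(-1,1)
4. t=6 → T at (1,10); v=(-1,-1)
5. t=1 → L at (0,9); v=(1,-1)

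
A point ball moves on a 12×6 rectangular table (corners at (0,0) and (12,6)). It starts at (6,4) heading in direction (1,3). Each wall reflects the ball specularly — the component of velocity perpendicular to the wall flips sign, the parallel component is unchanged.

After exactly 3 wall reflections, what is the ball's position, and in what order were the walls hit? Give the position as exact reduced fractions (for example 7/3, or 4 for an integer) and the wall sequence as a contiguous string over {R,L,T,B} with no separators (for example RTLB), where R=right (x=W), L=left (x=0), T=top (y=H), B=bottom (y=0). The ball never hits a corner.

Final position: (32/3,6)
Wall sequence: TBT

1. t=2/3 → T at (20/3,6); v=(1,-3)
2. t=2 → B at (26/3,0); v=(1,3)
3. t=2 → T at (32/3,6); v=(1,-3)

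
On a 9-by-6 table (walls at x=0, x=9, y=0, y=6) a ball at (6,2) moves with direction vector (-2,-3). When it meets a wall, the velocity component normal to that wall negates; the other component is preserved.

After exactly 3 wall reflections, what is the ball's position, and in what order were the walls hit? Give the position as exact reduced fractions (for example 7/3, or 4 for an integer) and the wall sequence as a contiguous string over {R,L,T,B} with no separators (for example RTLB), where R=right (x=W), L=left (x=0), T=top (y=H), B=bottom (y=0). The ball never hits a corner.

Final position: (0,5)
Wall sequence: BTL

1. t=2/3 → B at (14/3,0); v=(-2,3)
2. t=2 → T at (2/3,6); v=(-2,-3)
3. t=1/3 → L at (0,5); v=(2,-3)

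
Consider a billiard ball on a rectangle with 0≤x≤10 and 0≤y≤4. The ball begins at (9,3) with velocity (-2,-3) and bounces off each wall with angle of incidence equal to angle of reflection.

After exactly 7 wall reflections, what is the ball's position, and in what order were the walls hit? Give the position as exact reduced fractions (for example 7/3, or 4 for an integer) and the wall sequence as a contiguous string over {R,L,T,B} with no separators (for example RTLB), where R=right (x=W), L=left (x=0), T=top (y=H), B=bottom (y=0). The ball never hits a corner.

1. t=1 → B at (7,0); v=(-2,3)
2. t=4/3 → T at (13/3,4); v=(-2,-3)
3. t=4/3 → B at (5/3,0); v=(-2,3)
4. t=5/6 → L at (0,5/2); v=(2,3)
5. t=1/2 → T at (1,4); v=(2,-3)
6. t=4/3 → B at (11/3,0); v=(2,3)
7. t=4/3 → T at (19/3,4); v=(2,-3)

Final position: (19/3,4)
Wall sequence: BTBLTBT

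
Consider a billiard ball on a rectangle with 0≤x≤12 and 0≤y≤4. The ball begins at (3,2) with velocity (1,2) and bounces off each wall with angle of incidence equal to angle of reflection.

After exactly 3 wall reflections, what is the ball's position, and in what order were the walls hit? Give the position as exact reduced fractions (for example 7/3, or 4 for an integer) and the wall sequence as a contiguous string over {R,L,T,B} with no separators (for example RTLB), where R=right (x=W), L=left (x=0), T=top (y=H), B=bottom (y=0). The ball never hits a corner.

Final position: (8,4)
Wall sequence: TBT

1. t=1 → T at (4,4); v=(1,-2)
2. t=2 → B at (6,0); v=(1,2)
3. t=2 → T at (8,4); v=(1,-2)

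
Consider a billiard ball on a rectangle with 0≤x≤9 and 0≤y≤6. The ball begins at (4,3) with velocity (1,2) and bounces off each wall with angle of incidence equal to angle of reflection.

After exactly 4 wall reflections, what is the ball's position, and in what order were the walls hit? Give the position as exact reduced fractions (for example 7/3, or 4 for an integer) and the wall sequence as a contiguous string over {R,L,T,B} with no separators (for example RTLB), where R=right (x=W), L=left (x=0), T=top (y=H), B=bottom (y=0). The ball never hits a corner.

Final position: (13/2,6)
Wall sequence: TBRT

1. t=3/2 → T at (11/2,6); v=(1,-2)
2. t=3 → B at (17/2,0); v=(1,2)
3. t=1/2 → R at (9,1); v=(-1,2)
4. t=5/2 → T at (13/2,6); v=(-1,-2)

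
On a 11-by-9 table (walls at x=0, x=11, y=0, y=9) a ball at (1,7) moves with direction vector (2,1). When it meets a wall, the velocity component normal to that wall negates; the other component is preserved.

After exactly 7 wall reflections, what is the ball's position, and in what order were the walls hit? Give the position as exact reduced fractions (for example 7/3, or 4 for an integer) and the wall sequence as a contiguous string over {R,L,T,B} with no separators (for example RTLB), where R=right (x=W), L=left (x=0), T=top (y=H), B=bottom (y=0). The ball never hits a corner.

Final position: (0,15/2)
Wall sequence: TRLBRTL

1. t=2 → T at (5,9); v=(2,-1)
2. t=3 → R at (11,6); v=(-2,-1)
3. t=11/2 → L at (0,1/2); v=(2,-1)
4. t=1/2 → B at (1,0); v=(2,1)
5. t=5 → R at (11,5); v=(-2,1)
6. t=4 → T at (3,9); v=(-2,-1)
7. t=3/2 → L at (0,15/2); v=(2,-1)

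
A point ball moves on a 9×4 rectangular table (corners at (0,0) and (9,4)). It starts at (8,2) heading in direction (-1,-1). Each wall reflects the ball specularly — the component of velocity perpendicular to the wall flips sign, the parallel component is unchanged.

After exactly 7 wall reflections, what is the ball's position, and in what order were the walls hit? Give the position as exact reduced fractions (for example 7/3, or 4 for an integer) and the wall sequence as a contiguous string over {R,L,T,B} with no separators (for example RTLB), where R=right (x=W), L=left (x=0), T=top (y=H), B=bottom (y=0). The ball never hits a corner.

1. t=2 → B at (6,0); v=(-1,1)
2. t=4 → T at (2,4); v=(-1,-1)
3. t=2 → L at (0,2); v=(1,-1)
4. t=2 → B at (2,0); v=(1,1)
5. t=4 → T at (6,4); v=(1,-1)
6. t=3 → R at (9,1); v=(-1,-1)
7. t=1 → B at (8,0); v=(-1,1)

Final position: (8,0)
Wall sequence: BTLBTRB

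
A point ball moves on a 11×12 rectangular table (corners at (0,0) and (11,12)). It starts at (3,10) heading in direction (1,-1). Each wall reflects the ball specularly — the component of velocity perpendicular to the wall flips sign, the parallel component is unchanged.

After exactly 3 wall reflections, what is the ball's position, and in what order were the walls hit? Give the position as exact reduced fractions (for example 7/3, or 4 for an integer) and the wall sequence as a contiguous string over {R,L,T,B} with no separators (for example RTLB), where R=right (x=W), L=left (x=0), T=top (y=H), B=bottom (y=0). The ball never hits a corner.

Final position: (0,9)
Wall sequence: RBL

1. t=8 → R at (11,2); v=(-1,-1)
2. t=2 → B at (9,0); v=(-1,1)
3. t=9 → L at (0,9); v=(1,1)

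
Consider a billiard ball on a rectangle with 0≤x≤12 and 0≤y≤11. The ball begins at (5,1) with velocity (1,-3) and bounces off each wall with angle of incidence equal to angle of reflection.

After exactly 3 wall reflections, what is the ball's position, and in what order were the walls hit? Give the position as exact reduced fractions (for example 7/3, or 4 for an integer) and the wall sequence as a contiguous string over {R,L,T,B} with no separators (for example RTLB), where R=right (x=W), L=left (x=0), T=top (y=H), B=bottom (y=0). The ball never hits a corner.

Final position: (12,2)
Wall sequence: BTR

1. t=1/3 → B at (16/3,0); v=(1,3)
2. t=11/3 → T at (9,11); v=(1,-3)
3. t=3 → R at (12,2); v=(-1,-3)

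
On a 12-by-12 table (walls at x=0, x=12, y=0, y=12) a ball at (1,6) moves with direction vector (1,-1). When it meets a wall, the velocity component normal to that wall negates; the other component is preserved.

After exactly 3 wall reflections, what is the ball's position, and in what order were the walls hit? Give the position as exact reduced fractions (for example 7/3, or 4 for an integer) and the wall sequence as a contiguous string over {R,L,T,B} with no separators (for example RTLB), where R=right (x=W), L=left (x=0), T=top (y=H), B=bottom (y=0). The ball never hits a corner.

1. t=6 → B at (7,0); v=(1,1)
2. t=5 → R at (12,5); v=(-1,1)
3. t=7 → T at (5,12); v=(-1,-1)

Final position: (5,12)
Wall sequence: BRT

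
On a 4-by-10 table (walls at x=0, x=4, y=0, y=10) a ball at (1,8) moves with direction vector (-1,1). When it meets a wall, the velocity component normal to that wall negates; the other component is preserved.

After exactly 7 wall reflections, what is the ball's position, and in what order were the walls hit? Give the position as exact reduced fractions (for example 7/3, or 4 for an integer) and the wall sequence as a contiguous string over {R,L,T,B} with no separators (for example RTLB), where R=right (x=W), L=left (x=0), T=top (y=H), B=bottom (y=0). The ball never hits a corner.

Final position: (0,5)
Wall sequence: LTRLBRL

1. t=1 → L at (0,9); v=(1,1)
2. t=1 → T at (1,10); v=(1,-1)
3. t=3 → R at (4,7); v=(-1,-1)
4. t=4 → L at (0,3); v=(1,-1)
5. t=3 → B at (3,0); v=(1,1)
6. t=1 → R at (4,1); v=(-1,1)
7. t=4 → L at (0,5); v=(1,1)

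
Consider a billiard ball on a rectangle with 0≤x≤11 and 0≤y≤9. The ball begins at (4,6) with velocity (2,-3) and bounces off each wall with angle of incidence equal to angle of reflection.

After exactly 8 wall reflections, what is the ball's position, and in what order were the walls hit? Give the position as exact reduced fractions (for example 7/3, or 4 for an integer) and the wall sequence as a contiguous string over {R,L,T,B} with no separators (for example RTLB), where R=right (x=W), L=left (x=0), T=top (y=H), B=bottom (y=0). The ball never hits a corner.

Final position: (11,3/2)
Wall sequence: BRTBLTBR

1. t=2 → B at (8,0); v=(2,3)
2. t=3/2 → R at (11,9/2); v=(-2,3)
3. t=3/2 → T at (8,9); v=(-2,-3)
4. t=3 → B at (2,0); v=(-2,3)
5. t=1 → L at (0,3); v=(2,3)
6. t=2 → T at (4,9); v=(2,-3)
7. t=3 → B at (10,0); v=(2,3)
8. t=1/2 → R at (11,3/2); v=(-2,3)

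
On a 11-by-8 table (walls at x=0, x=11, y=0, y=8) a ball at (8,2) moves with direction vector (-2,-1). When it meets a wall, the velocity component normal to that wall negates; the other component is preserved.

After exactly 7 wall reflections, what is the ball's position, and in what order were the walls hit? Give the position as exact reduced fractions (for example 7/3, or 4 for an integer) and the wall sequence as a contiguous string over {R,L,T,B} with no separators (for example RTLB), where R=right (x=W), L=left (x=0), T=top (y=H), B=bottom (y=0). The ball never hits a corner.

1. t=2 → B at (4,0); v=(-2,1)
2. t=2 → L at (0,2); v=(2,1)
3. t=11/2 → R at (11,15/2); v=(-2,1)
4. t=1/2 → T at (10,8); v=(-2,-1)
5. t=5 → L at (0,3); v=(2,-1)
6. t=3 → B at (6,0); v=(2,1)
7. t=5/2 → R at (11,5/2); v=(-2,1)

Final position: (11,5/2)
Wall sequence: BLRTLBR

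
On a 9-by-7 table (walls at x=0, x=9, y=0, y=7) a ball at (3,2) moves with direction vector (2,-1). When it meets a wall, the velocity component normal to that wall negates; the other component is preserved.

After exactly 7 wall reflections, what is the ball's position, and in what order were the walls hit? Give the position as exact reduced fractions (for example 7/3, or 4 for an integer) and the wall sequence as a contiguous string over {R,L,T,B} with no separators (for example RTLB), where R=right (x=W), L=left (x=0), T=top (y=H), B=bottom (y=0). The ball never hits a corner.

Final position: (0,1/2)
Wall sequence: BRLTRBL

1. t=2 → B at (7,0); v=(2,1)
2. t=1 → R at (9,1); v=(-2,1)
3. t=9/2 → L at (0,11/2); v=(2,1)
4. t=3/2 → T at (3,7); v=(2,-1)
5. t=3 → R at (9,4); v=(-2,-1)
6. t=4 → B at (1,0); v=(-2,1)
7. t=1/2 → L at (0,1/2); v=(2,1)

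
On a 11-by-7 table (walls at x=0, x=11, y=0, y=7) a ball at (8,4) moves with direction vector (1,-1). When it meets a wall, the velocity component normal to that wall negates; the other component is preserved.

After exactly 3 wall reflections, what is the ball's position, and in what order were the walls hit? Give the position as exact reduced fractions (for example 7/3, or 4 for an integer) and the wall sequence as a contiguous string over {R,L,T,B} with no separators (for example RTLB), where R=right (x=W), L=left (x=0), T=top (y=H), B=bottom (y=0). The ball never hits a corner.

Final position: (3,7)
Wall sequence: RBT

1. t=3 → R at (11,1); v=(-1,-1)
2. t=1 → B at (10,0); v=(-1,1)
3. t=7 → T at (3,7); v=(-1,-1)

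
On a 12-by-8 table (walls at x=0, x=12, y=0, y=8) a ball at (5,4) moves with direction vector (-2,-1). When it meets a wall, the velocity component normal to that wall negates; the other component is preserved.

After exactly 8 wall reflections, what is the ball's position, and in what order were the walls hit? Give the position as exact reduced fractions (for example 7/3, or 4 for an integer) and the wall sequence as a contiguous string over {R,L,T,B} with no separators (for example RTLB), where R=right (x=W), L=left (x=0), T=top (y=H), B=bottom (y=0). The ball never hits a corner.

Final position: (0,13/2)
Wall sequence: LBRTLBRL

1. t=5/2 → L at (0,3/2); v=(2,-1)
2. t=3/2 → B at (3,0); v=(2,1)
3. t=9/2 → R at (12,9/2); v=(-2,1)
4. t=7/2 → T at (5,8); v=(-2,-1)
5. t=5/2 → L at (0,11/2); v=(2,-1)
6. t=11/2 → B at (11,0); v=(2,1)
7. t=1/2 → R at (12,1/2); v=(-2,1)
8. t=6 → L at (0,13/2); v=(2,1)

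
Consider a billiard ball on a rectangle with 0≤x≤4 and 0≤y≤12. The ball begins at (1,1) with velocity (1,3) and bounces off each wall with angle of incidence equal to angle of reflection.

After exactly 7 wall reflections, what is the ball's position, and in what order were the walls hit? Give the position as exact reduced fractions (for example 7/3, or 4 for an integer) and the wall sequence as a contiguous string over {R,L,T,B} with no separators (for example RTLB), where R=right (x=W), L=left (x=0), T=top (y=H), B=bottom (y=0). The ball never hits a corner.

Final position: (0,2)
Wall sequence: RTLBRTL

1. t=3 → R at (4,10); v=(-1,3)
2. t=2/3 → T at (10/3,12); v=(-1,-3)
3. t=10/3 → L at (0,2); v=(1,-3)
4. t=2/3 → B at (2/3,0); v=(1,3)
5. t=10/3 → R at (4,10); v=(-1,3)
6. t=2/3 → T at (10/3,12); v=(-1,-3)
7. t=10/3 → L at (0,2); v=(1,-3)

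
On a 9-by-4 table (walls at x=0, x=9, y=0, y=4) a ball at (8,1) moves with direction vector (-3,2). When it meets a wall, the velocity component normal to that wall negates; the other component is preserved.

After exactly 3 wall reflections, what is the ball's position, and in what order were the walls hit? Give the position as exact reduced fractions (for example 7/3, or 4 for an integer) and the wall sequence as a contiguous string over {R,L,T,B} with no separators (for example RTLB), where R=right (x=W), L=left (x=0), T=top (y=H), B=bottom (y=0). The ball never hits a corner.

Final position: (5/2,0)
Wall sequence: TLB

1. t=3/2 → T at (7/2,4); v=(-3,-2)
2. t=7/6 → L at (0,5/3); v=(3,-2)
3. t=5/6 → B at (5/2,0); v=(3,2)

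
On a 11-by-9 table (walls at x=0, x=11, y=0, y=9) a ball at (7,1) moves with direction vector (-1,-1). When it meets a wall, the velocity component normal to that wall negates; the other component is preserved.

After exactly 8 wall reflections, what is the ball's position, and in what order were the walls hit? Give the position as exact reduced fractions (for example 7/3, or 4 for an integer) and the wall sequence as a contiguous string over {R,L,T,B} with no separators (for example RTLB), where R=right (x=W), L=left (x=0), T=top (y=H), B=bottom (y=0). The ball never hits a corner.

Final position: (8,0)
Wall sequence: BLTRBTLB

1. t=1 → B at (6,0); v=(-1,1)
2. t=6 → L at (0,6); v=(1,1)
3. t=3 → T at (3,9); v=(1,-1)
4. t=8 → R at (11,1); v=(-1,-1)
5. t=1 → B at (10,0); v=(-1,1)
6. t=9 → T at (1,9); v=(-1,-1)
7. t=1 → L at (0,8); v=(1,-1)
8. t=8 → B at (8,0); v=(1,1)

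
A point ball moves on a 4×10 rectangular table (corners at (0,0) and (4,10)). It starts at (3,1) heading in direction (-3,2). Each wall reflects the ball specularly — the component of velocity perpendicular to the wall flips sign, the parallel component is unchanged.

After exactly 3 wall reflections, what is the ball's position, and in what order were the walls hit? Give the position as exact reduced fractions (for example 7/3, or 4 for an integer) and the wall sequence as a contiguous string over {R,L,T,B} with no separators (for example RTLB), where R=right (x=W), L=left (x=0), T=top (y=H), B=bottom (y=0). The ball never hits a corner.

Final position: (0,25/3)
Wall sequence: LRL

1. t=1 → L at (0,3); v=(3,2)
2. t=4/3 → R at (4,17/3); v=(-3,2)
3. t=4/3 → L at (0,25/3); v=(3,2)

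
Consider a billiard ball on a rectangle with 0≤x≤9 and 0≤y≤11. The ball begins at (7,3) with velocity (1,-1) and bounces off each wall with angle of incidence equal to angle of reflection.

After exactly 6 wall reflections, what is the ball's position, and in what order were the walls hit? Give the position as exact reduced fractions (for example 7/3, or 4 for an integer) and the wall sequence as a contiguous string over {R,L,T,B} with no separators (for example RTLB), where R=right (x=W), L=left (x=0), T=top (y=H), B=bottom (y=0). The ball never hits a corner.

1. t=2 → R at (9,1); v=(-1,-1)
2. t=1 → B at (8,0); v=(-1,1)
3. t=8 → L at (0,8); v=(1,1)
4. t=3 → T at (3,11); v=(1,-1)
5. t=6 → R at (9,5); v=(-1,-1)
6. t=5 → B at (4,0); v=(-1,1)

Final position: (4,0)
Wall sequence: RBLTRB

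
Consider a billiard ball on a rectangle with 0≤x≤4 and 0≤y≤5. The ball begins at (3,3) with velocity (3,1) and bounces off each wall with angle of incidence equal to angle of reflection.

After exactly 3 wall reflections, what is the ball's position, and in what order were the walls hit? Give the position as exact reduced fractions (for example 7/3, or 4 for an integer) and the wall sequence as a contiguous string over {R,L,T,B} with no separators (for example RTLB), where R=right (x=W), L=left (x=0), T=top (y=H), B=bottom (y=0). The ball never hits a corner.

Final position: (1,5)
Wall sequence: RLT

1. t=1/3 → R at (4,10/3); v=(-3,1)
2. t=4/3 → L at (0,14/3); v=(3,1)
3. t=1/3 → T at (1,5); v=(3,-1)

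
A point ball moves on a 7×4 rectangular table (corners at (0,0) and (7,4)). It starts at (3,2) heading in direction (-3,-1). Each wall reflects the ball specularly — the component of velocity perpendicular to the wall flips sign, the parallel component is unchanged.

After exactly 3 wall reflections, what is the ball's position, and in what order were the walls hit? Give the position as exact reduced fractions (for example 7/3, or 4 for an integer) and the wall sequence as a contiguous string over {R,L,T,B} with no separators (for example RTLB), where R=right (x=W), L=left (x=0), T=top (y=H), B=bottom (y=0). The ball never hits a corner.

1. t=1 → L at (0,1); v=(3,-1)
2. t=1 → B at (3,0); v=(3,1)
3. t=4/3 → R at (7,4/3); v=(-3,1)

Final position: (7,4/3)
Wall sequence: LBR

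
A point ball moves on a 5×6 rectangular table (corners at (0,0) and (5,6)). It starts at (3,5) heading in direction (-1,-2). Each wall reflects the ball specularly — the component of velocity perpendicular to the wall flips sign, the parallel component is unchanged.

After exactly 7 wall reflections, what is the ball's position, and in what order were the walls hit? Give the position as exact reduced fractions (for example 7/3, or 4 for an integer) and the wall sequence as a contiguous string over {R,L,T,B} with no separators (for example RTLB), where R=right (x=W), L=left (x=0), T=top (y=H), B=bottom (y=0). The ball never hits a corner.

1. t=5/2 → B at (1/2,0); v=(-1,2)
2. t=1/2 → L at (0,1); v=(1,2)
3. t=5/2 → T at (5/2,6); v=(1,-2)
4. t=5/2 → R at (5,1); v=(-1,-2)
5. t=1/2 → B at (9/2,0); v=(-1,2)
6. t=3 → T at (3/2,6); v=(-1,-2)
7. t=3/2 → L at (0,3); v=(1,-2)

Final position: (0,3)
Wall sequence: BLTRBTL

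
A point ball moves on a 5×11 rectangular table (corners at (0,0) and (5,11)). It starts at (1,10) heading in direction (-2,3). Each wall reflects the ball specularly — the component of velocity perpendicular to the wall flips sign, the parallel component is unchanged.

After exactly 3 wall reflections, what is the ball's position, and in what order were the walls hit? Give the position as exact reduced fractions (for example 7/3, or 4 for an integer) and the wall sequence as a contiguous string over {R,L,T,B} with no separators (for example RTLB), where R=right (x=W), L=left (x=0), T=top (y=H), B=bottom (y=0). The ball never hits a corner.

Final position: (5,3)
Wall sequence: TLR

1. t=1/3 → T at (1/3,11); v=(-2,-3)
2. t=1/6 → L at (0,21/2); v=(2,-3)
3. t=5/2 → R at (5,3); v=(-2,-3)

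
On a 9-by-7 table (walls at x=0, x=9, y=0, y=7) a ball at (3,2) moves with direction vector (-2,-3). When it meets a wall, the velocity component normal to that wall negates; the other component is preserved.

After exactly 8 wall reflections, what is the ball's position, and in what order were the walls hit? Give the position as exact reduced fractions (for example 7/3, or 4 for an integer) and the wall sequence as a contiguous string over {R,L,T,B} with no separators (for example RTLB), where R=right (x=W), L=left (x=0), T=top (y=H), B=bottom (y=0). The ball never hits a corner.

Final position: (0,3/2)
Wall sequence: BLTBRTBL

1. t=2/3 → B at (5/3,0); v=(-2,3)
2. t=5/6 → L at (0,5/2); v=(2,3)
3. t=3/2 → T at (3,7); v=(2,-3)
4. t=7/3 → B at (23/3,0); v=(2,3)
5. t=2/3 → R at (9,2); v=(-2,3)
6. t=5/3 → T at (17/3,7); v=(-2,-3)
7. t=7/3 → B at (1,0); v=(-2,3)
8. t=1/2 → L at (0,3/2); v=(2,3)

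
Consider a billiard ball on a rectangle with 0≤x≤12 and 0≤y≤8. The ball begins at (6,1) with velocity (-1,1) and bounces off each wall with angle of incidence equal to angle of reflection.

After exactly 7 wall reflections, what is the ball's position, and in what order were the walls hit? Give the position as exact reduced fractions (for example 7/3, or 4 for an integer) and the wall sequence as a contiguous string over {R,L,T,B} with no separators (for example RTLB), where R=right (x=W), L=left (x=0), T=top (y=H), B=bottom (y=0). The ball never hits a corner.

Final position: (1,0)
Wall sequence: LTBRTLB

1. t=6 → L at (0,7); v=(1,1)
2. t=1 → T at (1,8); v=(1,-1)
3. t=8 → B at (9,0); v=(1,1)
4. t=3 → R at (12,3); v=(-1,1)
5. t=5 → T at (7,8); v=(-1,-1)
6. t=7 → L at (0,1); v=(1,-1)
7. t=1 → B at (1,0); v=(1,1)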